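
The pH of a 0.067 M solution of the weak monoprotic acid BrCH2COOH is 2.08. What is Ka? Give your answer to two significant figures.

[H+] = 10^(-2.08) = 8.32 × 10^-3 M
At equilibrium [HA] = 0.067 − 8.32 × 10^-3 = 5.87 × 10^-2 M
Ka = [H+][A-]/[HA] = (8.32 × 10^-3)² / 5.87 × 10^-2 = 1.2 × 10^-3

Ka = 1.2 × 10^-3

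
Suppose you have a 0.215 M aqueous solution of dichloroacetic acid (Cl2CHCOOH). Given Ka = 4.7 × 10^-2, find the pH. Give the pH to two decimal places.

Cl2CHCOOH ⇌ Cl2CHCOO- + H+
Let x = [H+] at equilibrium. Ka = x²/(0.215 − x).
Here C₀/Ka ≈ 4.57, so the small-x approximation fails. Use the quadratic:
x = [−0.047 + √(0.047² + 0.0404)]/2 = 7.97 × 10^-2 M
pH = −log(7.97 × 10^-2) = 1.10

pH = 1.10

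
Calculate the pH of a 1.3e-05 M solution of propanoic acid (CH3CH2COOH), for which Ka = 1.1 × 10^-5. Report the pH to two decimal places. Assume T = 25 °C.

CH3CH2COOH ⇌ CH3CH2COO- + H+
From the ICE table, Ka = [H+]²/(1.3e-05 − [H+]) = 1.1 × 10^-5.
The 5% rule fails; solving [H+]² + Ka·[H+] − Ka·C₀ = 0 exactly:
[H+] = (−Ka + √(Ka² + 4·Ka·C₀))/2 = 7.66 × 10^-6 M
pH = −log[H+] = −log(7.66 × 10^-6) = 5.12

pH = 5.12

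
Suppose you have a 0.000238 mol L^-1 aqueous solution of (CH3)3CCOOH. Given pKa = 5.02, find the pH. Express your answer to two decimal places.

pH = 4.37

(CH3)3CCOOH ⇌ (CH3)3CCOO- + H+
Ka = 10^(−5.02) = 9.55 × 10^-6
Ka = x²/(0.000238 − x) = 9.55 × 10^-6
Here C₀/Ka ≈ 24.9, so the small-x approximation fails. Use the quadratic:
x = [−9.55e-06 + √(9.55e-06² + 9.09e-09)]/2 = 4.31 × 10^-5 M
pH = −log[H+] = −log(4.31 × 10^-5) = 4.37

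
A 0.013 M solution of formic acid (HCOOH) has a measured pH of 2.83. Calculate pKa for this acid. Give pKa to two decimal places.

[H+] = 10^(-2.83) = 1.48 × 10^-3 M
At equilibrium [HA] = 0.013 − 1.48 × 10^-3 = 1.15 × 10^-2 M
Ka = [H+][A-]/[HA] = (1.48 × 10^-3)² / 1.15 × 10^-2 = 1.90 × 10^-4
pKa = -log(1.90 × 10^-4) = 3.72

pKa = 3.72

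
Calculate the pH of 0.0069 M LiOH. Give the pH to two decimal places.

LiOH is a strong base; [OH-] = 0.0069 M.
pOH = -log(0.0069) = 2.16
pH = 14.00 - 2.16 = 11.84

pH = 11.84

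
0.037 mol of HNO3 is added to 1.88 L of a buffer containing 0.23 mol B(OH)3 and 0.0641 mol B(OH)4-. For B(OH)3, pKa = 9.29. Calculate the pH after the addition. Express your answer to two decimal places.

pH = 8.30

After neutralization: n(B(OH)3) = 0.267 mol, n(B(OH)4-) = 0.0271 mol.
Henderson–Hasselbalch with mole ratio 0.0271/0.267: pH = 9.29 + (-0.994)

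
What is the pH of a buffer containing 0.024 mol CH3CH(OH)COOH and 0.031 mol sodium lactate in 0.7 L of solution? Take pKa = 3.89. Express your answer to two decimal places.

pH = pKa + log([A⁻]/[HA]) = 3.89 + log(0.031/0.024)
pH = 3.89 + (+0.111) = 4.00

pH = 4.00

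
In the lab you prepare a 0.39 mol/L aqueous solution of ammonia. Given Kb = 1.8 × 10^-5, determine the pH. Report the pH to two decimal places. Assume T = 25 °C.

pH = 11.42

NH3 + H2O ⇌ NH4+ + OH-
From the ICE table, Kb = x²/(0.39 − x) = 1.8 × 10^-5.
Neglecting x in the denominator: x = √(1.8 × 10^-5 × 0.39) = 2.65 × 10^-3 M
pOH = −log(2.65 × 10^-3) = 2.58; pH = 14.00 − 2.58 = 11.42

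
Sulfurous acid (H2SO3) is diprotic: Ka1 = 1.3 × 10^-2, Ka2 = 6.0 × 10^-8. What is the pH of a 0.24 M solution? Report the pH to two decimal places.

pH = 1.30

Since Ka1 ≫ Ka2, the first ionization dominates [H+].
Ka1 = x²/(0.24 − x) = 1.3 × 10^-2
Solving the quadratic: x = (−Ka1 + √(Ka1² + 4·Ka1·C₀))/2 = 4.97 × 10^-2 M
pH = −log(4.97 × 10^-2) = 1.30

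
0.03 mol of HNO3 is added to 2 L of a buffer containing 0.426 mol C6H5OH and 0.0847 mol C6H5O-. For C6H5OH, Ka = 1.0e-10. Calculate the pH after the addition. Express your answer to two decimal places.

After neutralization: n(C6H5OH) = 0.456 mol, n(C6H5O-) = 0.0547 mol.
pKa = −log(1.0 × 10^-10) = 10.000
pH = pKa + log([A⁻]/[HA]) = 10.000 + log(0.0547/0.456) = 10.000 -0.921

pH = 9.08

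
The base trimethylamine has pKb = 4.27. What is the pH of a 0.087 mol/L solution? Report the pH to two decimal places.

pH = 11.33

(CH3)3N + H2O ⇌ (CH3)3NH+ + OH-
Kb = 10^(−4.27) = 5.37 × 10^-5
From the ICE table, Kb = [OH-]²/(0.087 − [OH-]) = 5.37 × 10^-5.
Neglecting [OH-] in the denominator: [OH-] = √(5.37 × 10^-5 × 0.087) = 2.16 × 10^-3 M
Check: 2.5% ionized — well under 5%, approximation valid.
pOH = −log(2.16 × 10^-3) = 2.67; pH = 14.00 − 2.67 = 11.33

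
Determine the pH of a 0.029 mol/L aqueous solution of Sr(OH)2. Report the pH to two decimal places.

Sr(OH)2 is a strong base (each formula unit releases 2 OH-); [OH-] = 0.058 M.
pOH = -log(0.058) = 1.24
pH = 14.00 - 1.24 = 12.76

pH = 12.76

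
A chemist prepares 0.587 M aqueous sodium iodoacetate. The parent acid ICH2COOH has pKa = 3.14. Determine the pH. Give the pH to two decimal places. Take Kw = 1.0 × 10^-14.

pH = 8.45

ICH2COO- is the conjugate base of the weak acid ICH2COOH.
Ka = 10^(−3.14) = 7.24 × 10^-4
Kb = Kw/Ka = 1.0×10^-14 / 7.24 × 10^-4 = 1.38 × 10^-11
Kb = x²/(0.587 − x) = 1.38 × 10^-11
Assume x ≪ 0.587: x ≈ √(1.38 × 10^-11 × 0.587) = 2.85 × 10^-6 M
pOH = 5.55, so pH = 14.00 − pOH = 8.45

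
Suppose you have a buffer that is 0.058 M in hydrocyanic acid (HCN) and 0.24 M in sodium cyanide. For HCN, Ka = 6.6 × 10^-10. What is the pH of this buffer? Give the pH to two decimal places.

pKa = −log(6.6 × 10^-10) = 9.180
Henderson–Hasselbalch: pH = pKa + log([CN-]/[HCN]) = 9.180 + log(0.24/0.058)
pH = 9.180 + (+0.617) = 9.80

pH = 9.80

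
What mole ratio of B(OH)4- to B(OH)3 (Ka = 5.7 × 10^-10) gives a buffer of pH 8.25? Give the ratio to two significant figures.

pKa = -log(5.7 × 10^-10) = 9.244
pH = pKa + log(r) ⇒ log(r) = 8.25 − 9.244 = -0.994
r = [B(OH)4-]/[B(OH)3] = 10^(-0.994) = 0.101

ratio = 0.10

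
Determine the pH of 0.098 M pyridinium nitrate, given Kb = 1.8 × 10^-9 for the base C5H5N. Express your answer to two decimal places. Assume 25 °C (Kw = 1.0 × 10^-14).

C5H5NH+ is the conjugate acid of the weak base C5H5N.
Ka = Kw/Kb = 1.0×10^-14 / 1.8 × 10^-9 = 5.56 × 10^-6
Ka = [H+]²/(0.098 − [H+]) = 5.56 × 10^-6
Neglecting [H+] in the denominator: [H+] = √(5.56 × 10^-6 × 0.098) = 7.38 × 10^-4 M
pH = −log[H+] = −log(7.38 × 10^-4) = 3.13

pH = 3.13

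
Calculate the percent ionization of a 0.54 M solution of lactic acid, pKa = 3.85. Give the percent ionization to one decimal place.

CH3CH(OH)COOH ⇌ CH3CH(OH)COO- + H+; let x = [H+] at equilibrium.
Ka = 10^(−3.85) = 1.41 × 10^-4
x ≈ √(Ka·C₀) = √(1.41 × 10^-4 × 0.54) = 8.73 × 10^-3 M
% ionization = x/C₀ × 100% = 8.73 × 10^-3/0.54 × 100% = 1.6%

1.6%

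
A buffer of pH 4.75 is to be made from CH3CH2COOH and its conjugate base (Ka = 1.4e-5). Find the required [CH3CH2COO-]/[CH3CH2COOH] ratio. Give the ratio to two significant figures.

pKa = -log(1.4 × 10^-5) = 4.854
pH = pKa + log(r) ⇒ log(r) = 4.75 − 4.854 = -0.104
r = [CH3CH2COO-]/[CH3CH2COOH] = 10^(-0.104) = 0.787

ratio = 0.79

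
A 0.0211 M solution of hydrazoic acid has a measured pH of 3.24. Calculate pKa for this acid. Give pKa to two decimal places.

pKa = 4.79

[H+] = 10^(-3.24) = 5.75 × 10^-4 M
At equilibrium [HA] = 0.0211 − 5.75 × 10^-4 = 2.05 × 10^-2 M
Ka = [H+][A-]/[HA] = (5.75 × 10^-4)² / 2.05 × 10^-2 = 1.61 × 10^-5
pKa = -log(1.61 × 10^-5) = 4.79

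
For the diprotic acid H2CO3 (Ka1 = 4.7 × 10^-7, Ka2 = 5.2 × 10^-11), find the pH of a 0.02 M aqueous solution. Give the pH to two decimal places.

pH = 4.01

Ka1 ≫ Ka2, so treat the first dissociation as the only significant source of H+.
Ka1 = x²/(0.02 − x) = 4.7 × 10^-7
x ≈ √(4.7 × 10^-7 × 0.02) = 9.70 × 10^-5 M
pH = −log(9.70 × 10^-5) = 4.01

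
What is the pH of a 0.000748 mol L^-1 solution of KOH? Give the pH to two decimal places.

pH = 10.87

KOH is a strong base; [OH-] = 0.000748 M.
pOH = -log(0.000748) = 3.13
pH = 14.00 - 3.13 = 10.87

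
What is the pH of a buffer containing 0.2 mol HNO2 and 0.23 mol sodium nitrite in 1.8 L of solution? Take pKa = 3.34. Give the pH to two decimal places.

Henderson–Hasselbalch: pH = pKa + log([NO2-]/[HNO2]) = 3.34 + log(0.23/0.2)
pH = 3.34 + (+0.061) = 3.40

pH = 3.40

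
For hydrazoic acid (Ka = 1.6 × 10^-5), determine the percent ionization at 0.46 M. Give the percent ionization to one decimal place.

0.6%

HN3 ⇌ N3- + H+; let x = [H+] at equilibrium.
x ≈ √(Ka·C₀) = √(1.6 × 10^-5 × 0.46) = 2.71 × 10^-3 M
% ionization = x/C₀ × 100% = 2.71 × 10^-3/0.46 × 100% = 0.6%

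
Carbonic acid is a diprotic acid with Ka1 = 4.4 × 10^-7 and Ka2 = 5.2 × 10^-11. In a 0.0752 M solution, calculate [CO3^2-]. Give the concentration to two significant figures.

First ionization gives [H+] ≈ [HCO3-] = 1.82 × 10^-4 M.
Second step: Ka2 = [H+][CO3^2-]/[HCO3-] ≈ [CO3^2-] (since [H+] ≈ [HCO3-]).
So [CO3^2-] ≈ Ka2.

5.2 × 10^-11 M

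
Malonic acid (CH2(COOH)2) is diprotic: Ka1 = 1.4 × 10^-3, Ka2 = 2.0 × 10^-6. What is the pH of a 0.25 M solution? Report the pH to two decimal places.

pH = 1.74

Ka1 ≫ Ka2, so treat the first dissociation as the only significant source of H+.
Ka1 = x²/(0.25 − x) = 1.4 × 10^-3
Solving the quadratic: x = (−Ka1 + √(Ka1² + 4·Ka1·C₀))/2 = 1.80 × 10^-2 M
pH = −log(1.80 × 10^-2) = 1.74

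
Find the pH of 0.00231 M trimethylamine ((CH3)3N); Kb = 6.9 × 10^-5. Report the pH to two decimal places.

pH = 10.56

(CH3)3N + H2O ⇌ (CH3)3NH+ + OH-
Let x = [OH-] at equilibrium. Kb = x²/(0.00231 − x).
Here C₀/Kb ≈ 33.5, so the small-x approximation fails. Use the quadratic:
x = (−Kb + √(Kb² + 4·Kb·C₀))/2 = 3.66 × 10^-4 M
pOH = −log(3.66 × 10^-4) = 3.44; pH = 14.00 − 3.44 = 10.56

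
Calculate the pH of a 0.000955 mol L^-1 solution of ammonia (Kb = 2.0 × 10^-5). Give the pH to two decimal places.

pH = 10.11

NH3 + H2O ⇌ NH4+ + OH-
Kb = x²/(0.000955 − x) = 2.0 × 10^-5
Here C₀/Kb ≈ 47.8, so the small-x approximation fails. Use the quadratic:
x = (−Kb + √(Kb² + 4·Kb·C₀))/2 = 1.29 × 10^-4 M
pOH = −log(1.29 × 10^-4) = 3.89; pH = 14.00 − 3.89 = 10.11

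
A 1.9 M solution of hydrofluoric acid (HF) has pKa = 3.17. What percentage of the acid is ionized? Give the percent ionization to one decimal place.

1.9%

HF ⇌ F- + H+; let x = [H+] at equilibrium.
Ka = 10^(−3.17) = 6.76 × 10^-4
x ≈ √(Ka·C₀) = √(6.76 × 10^-4 × 1.9) = 3.58 × 10^-2 M
Fraction ionized = 3.58 × 10^-2 / 1.9 = 0.0188 → 1.9%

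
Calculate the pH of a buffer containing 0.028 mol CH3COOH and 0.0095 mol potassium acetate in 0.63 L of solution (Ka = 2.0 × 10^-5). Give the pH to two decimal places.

pKa = −log(2.0 × 10^-5) = 4.699
Using pH = pKa + log([base]/[acid]) with [base]/[acid] = 0.0095/0.028:
pH = 4.699 + (-0.469) = 4.23

pH = 4.23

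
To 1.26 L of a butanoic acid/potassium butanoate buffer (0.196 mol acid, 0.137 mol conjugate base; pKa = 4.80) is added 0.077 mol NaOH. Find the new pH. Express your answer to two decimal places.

After neutralization: n(CH3(CH2)2COOH) = 0.119 mol, n(CH3(CH2)2COO-) = 0.214 mol.
Henderson–Hasselbalch with mole ratio 0.214/0.119: pH = 4.80 + (+0.255)

pH = 5.05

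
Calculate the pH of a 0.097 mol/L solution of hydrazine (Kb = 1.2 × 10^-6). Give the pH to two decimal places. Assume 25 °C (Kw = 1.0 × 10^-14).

N2H4 + H2O ⇌ N2H5+ + OH-
Kb = x²/(0.097 − x) = 1.2 × 10^-6
Neglecting x in the denominator: x = √(1.2 × 10^-6 × 0.097) = 3.41 × 10^-4 M
pOH = −log(3.41 × 10^-4) = 3.47; pH = 14.00 − 3.47 = 10.53

pH = 10.53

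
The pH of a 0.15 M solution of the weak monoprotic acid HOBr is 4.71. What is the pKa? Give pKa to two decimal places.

[H+] = 10^(-4.71) = 1.95 × 10^-5 M
At equilibrium [HA] = 0.15 − 1.95 × 10^-5 = 1.50 × 10^-1 M
Ka = [H+][A-]/[HA] = (1.95 × 10^-5)² / 1.50 × 10^-1 = 2.53 × 10^-9
pKa = -log(2.53 × 10^-9) = 8.60

pKa = 8.60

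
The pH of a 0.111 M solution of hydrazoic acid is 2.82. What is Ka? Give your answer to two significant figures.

[H+] = 10^(-2.82) = 1.51 × 10^-3 M
At equilibrium [HA] = 0.111 − 1.51 × 10^-3 = 1.09 × 10^-1 M
Ka = [H+][A-]/[HA] = (1.51 × 10^-3)² / 1.09 × 10^-1 = 2.1 × 10^-5

Ka = 2.1 × 10^-5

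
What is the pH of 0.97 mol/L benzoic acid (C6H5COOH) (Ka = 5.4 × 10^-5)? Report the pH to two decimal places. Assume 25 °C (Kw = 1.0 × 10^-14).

C6H5COOH ⇌ C6H5COO- + H+
From the ICE table, Ka = [H+]²/(0.97 − [H+]) = 5.4 × 10^-5.
Neglecting [H+] in the denominator: [H+] = √(5.4 × 10^-5 × 0.97) = 7.24 × 10^-3 M
pH = −log[H+] = −log(7.24 × 10^-3) = 2.14

pH = 2.14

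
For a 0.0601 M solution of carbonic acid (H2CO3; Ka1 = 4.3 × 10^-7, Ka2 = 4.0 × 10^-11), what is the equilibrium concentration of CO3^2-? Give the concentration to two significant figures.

First ionization gives [H+] ≈ [HCO3-] = 1.61 × 10^-4 M.
Second step: Ka2 = [H+][CO3^2-]/[HCO3-] ≈ [CO3^2-] (since [H+] ≈ [HCO3-]).
So [CO3^2-] ≈ Ka2.

4.0 × 10^-11 M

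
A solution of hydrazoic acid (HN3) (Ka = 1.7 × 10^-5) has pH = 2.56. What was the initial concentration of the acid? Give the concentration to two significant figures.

C₀ = 4.5 × 10^-1 M

[H+] = 10^(-2.56) = 2.75 × 10^-3 M = x
Ka = x²/(C₀ − x) ⇒ C₀ = x + x²/Ka
C₀ = 2.75 × 10^-3 + (2.75 × 10^-3)²/(1.7 × 10^-5) = 4.48 × 10^-1 M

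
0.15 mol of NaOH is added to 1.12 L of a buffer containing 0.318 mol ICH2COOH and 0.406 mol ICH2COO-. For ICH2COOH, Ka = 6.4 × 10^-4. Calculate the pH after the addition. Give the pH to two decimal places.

pH = 3.71

After neutralization: n(ICH2COOH) = 0.168 mol, n(ICH2COO-) = 0.556 mol.
pKa = −log(6.4 × 10^-4) = 3.194
pH = pKa + log(n_ICH2COO-/n_ICH2COOH) = 3.194 + log(0.556/0.168) = 3.194 + (+0.520)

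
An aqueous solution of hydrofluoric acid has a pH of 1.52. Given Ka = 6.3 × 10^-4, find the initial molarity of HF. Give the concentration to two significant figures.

C₀ = 1.5 M

[H+] = 10^(-1.52) = 3.02 × 10^-2 M = x
Ka = x²/(C₀ − x) ⇒ C₀ = x + x²/Ka
C₀ = 3.02 × 10^-2 + (3.02 × 10^-2)²/(6.3 × 10^-4) = 1.48 M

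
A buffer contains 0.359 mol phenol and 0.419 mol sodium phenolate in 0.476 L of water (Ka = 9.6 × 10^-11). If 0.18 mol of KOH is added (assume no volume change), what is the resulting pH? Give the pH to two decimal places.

OH- converts C6H5OH to C6H5O-: C6H5OH → 0.179 mol, C6H5O- → 0.599 mol.
pKa = −log(9.6 × 10^-11) = 10.018
pH = pKa + log([A⁻]/[HA]) = 10.018 + log(0.599/0.179) = 10.018 +0.525

pH = 10.54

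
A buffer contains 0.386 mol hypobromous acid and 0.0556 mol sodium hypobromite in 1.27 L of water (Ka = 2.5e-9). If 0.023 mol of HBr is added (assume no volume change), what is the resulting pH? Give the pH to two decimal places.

Added H+ converts OBr- to HOBr: HOBr → 0.409 mol, OBr- → 0.0326 mol.
pKa = −log(2.5 × 10^-9) = 8.602
Henderson–Hasselbalch with mole ratio 0.0326/0.409: pH = 8.602 + (-1.099)

pH = 7.50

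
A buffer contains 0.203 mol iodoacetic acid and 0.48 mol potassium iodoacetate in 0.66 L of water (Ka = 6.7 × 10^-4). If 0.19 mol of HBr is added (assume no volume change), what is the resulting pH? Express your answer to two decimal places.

Added H+ converts ICH2COO- to ICH2COOH: ICH2COOH → 0.393 mol, ICH2COO- → 0.29 mol.
pKa = −log(6.7 × 10^-4) = 3.174
pH = pKa + log([A⁻]/[HA]) = 3.174 + log(0.29/0.393) = 3.174 -0.132

pH = 3.04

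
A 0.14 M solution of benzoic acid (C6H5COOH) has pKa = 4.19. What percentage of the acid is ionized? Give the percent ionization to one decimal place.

C6H5COOH ⇌ C6H5COO- + H+; let x = [H+] at equilibrium.
Ka = 10^(−4.19) = 6.46 × 10^-5
x ≈ √(Ka·C₀) = √(6.46 × 10^-5 × 0.14) = 3.01 × 10^-3 M
Fraction ionized = 3.01 × 10^-3 / 0.14 = 0.0215 → 2.1%

2.1%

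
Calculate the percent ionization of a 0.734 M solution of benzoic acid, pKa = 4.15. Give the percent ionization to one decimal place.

1.0%

C6H5COOH ⇌ C6H5COO- + H+; let x = [H+] at equilibrium.
Ka = 10^(−4.15) = 7.08 × 10^-5
x ≈ √(Ka·C₀) = √(7.08 × 10^-5 × 0.734) = 7.21 × 10^-3 M
% ionization = x/C₀ × 100% = 7.21 × 10^-3/0.734 × 100% = 1.0%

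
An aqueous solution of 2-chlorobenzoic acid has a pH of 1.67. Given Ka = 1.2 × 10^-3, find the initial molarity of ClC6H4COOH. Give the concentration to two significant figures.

C₀ = 4.0 × 10^-1 M

[H+] = 10^(-1.67) = 2.14 × 10^-2 M = x
Ka = x²/(C₀ − x) ⇒ C₀ = x + x²/Ka
C₀ = 2.14 × 10^-2 + (2.14 × 10^-2)²/(1.2 × 10^-3) = 4.03 × 10^-1 M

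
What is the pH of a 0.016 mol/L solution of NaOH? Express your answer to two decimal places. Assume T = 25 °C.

NaOH is a strong base; [OH-] = 0.016 M.
pOH = -log(0.016) = 1.80
pH = 14.00 - 1.80 = 12.20

pH = 12.20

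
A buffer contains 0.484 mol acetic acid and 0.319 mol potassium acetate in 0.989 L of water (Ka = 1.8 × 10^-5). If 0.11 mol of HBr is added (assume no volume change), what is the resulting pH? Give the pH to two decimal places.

Added H+ converts CH3COO- to CH3COOH: CH3COOH → 0.594 mol, CH3COO- → 0.209 mol.
pKa = −log(1.8 × 10^-5) = 4.745
Henderson–Hasselbalch with mole ratio 0.209/0.594: pH = 4.745 + (-0.454)

pH = 4.29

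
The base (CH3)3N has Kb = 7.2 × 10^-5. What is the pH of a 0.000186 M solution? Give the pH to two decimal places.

pH = 9.93

(CH3)3N + H2O ⇌ (CH3)3NH+ + OH-
Let x = [OH-] at equilibrium. Kb = x²/(0.000186 − x).
Here C₀/Kb ≈ 2.58, so the small-x approximation fails. Use the quadratic:
x = [−7.2e-05 + √(7.2e-05² + 5.36e-08)]/2 = 8.52 × 10^-5 M
pOH = 4.07, so pH = 14.00 − pOH = 9.93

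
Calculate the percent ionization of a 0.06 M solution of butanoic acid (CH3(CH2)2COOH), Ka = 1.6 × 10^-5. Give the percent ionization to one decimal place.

1.6%

CH3(CH2)2COOH ⇌ CH3(CH2)2COO- + H+; let x = [H+] at equilibrium.
x ≈ √(Ka·C₀) = √(1.6 × 10^-5 × 0.06) = 9.80 × 10^-4 M
% ionization = x/C₀ × 100% = 9.80 × 10^-4/0.06 × 100% = 1.6%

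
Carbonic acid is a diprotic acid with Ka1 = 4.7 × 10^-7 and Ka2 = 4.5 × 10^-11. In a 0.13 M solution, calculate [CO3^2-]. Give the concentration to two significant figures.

4.5 × 10^-11 M

First ionization gives [H+] ≈ [HCO3-] = 2.47 × 10^-4 M.
Second step: Ka2 = [H+][CO3^2-]/[HCO3-] ≈ [CO3^2-] (since [H+] ≈ [HCO3-]).
So [CO3^2-] ≈ Ka2.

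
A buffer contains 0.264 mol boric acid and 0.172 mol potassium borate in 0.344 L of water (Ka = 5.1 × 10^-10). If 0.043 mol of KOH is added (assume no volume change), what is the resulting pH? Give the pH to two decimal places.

pH = 9.28

OH- converts B(OH)3 to B(OH)4-: B(OH)3 → 0.221 mol, B(OH)4- → 0.215 mol.
pKa = −log(5.1 × 10^-10) = 9.292
pH = pKa + log([A⁻]/[HA]) = 9.292 + log(0.215/0.221) = 9.292 -0.012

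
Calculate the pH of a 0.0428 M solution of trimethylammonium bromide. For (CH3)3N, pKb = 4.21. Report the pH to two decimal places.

(CH3)3NH+ is the conjugate acid of the weak base (CH3)3N.
Kb = 10^(−4.21) = 6.17 × 10^-5
Ka = Kw/Kb = 1.0×10^-14 / 6.17 × 10^-5 = 1.62 × 10^-10
From the ICE table, Ka = [H+]²/(0.0428 − [H+]) = 1.62 × 10^-10.
Neglecting [H+] in the denominator: [H+] = √(1.62 × 10^-10 × 0.0428) = 2.63 × 10^-6 M
([H+]/C₀ = 0.0062% < 5%, so the approximation holds.)
pH = −log[H+] = −log(2.63 × 10^-6) = 5.58

pH = 5.58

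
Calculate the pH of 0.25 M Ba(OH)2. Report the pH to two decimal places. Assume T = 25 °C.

pH = 13.70

Ba(OH)2 is a strong base (each formula unit releases 2 OH-); [OH-] = 0.5 M.
pOH = -log(0.5) = 0.30
pH = 14.00 - 0.30 = 13.70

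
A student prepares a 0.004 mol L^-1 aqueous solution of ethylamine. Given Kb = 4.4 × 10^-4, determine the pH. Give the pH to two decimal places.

C2H5NH2 + H2O ⇌ C2H5NH3+ + OH-
From the ICE table, Kb = [OH-]²/(0.004 − [OH-]) = 4.4 × 10^-4.
The 5% rule fails; solving [OH-]² + Kb·[OH-] − Kb·C₀ = 0 exactly:
[OH-] = (−Kb + √(Kb² + 4·Kb·C₀))/2 = 1.12 × 10^-3 M
pOH = −log(1.12 × 10^-3) = 2.95; pH = 14.00 − 2.95 = 11.05

pH = 11.05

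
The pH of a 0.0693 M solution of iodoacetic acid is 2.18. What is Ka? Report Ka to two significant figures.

Ka = 7.0 × 10^-4

[H+] = 10^(-2.18) = 6.61 × 10^-3 M
At equilibrium [HA] = 0.0693 − 6.61 × 10^-3 = 6.27 × 10^-2 M
Ka = [H+][A-]/[HA] = (6.61 × 10^-3)² / 6.27 × 10^-2 = 7.0 × 10^-4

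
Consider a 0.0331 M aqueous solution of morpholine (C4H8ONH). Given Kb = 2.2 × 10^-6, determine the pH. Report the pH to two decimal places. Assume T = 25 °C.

C4H8ONH + H2O ⇌ C4H8ONH2+ + OH-
Let x = [OH-] at equilibrium. Kb = x²/(0.0331 − x).
Neglecting x in the denominator: x = √(2.2 × 10^-6 × 0.0331) = 2.70 × 10^-4 M
Check: 0.82% ionized — well under 5%, approximation valid.
pOH = 3.57, so pH = 14.00 − pOH = 10.43

pH = 10.43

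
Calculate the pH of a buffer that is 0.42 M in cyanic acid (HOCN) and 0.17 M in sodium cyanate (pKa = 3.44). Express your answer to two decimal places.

Using pH = pKa + log([base]/[acid]) with [base]/[acid] = 0.17/0.42:
pH = 3.44 + (-0.393) = 3.05

pH = 3.05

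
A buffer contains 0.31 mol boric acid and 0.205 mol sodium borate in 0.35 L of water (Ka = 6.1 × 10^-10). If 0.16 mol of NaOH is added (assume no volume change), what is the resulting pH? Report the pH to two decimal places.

pH = 9.60

After neutralization: n(B(OH)3) = 0.15 mol, n(B(OH)4-) = 0.365 mol.
pKa = −log(6.1 × 10^-10) = 9.215
Henderson–Hasselbalch with mole ratio 0.365/0.15: pH = 9.215 + (+0.386)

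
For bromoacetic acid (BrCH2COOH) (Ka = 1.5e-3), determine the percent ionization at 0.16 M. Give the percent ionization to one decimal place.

BrCH2COOH ⇌ BrCH2COO- + H+; let x = [H+] at equilibrium.
Ka = x²/(C₀ − x); solving the quadratic gives x = 1.48 × 10^-2 M.
Fraction ionized = 1.48 × 10^-2 / 0.16 = 0.0925 → 9.2%

9.2%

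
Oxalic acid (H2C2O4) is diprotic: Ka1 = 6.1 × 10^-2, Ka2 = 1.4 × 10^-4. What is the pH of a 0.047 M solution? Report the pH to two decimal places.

Ka1 ≫ Ka2, so treat the first dissociation as the only significant source of H+.
Ka1 = x²/(0.047 − x) = 6.1 × 10^-2
Solving the quadratic: x = (−Ka1 + √(Ka1² + 4·Ka1·C₀))/2 = 3.11 × 10^-2 M
pH = −log(3.11 × 10^-2) = 1.51

pH = 1.51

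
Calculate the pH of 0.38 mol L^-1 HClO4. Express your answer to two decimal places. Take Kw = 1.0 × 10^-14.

pH = 0.42

HClO4 is a strong acid and dissociates completely, so [H+] = 0.38 M.
pH = -log(0.38) = 0.42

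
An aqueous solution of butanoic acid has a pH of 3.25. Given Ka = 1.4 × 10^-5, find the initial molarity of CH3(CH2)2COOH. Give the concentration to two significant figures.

C₀ = 2.3 × 10^-2 M

[H+] = 10^(-3.25) = 5.62 × 10^-4 M = x
Ka = x²/(C₀ − x) ⇒ C₀ = x + x²/Ka
C₀ = 5.62 × 10^-4 + (5.62 × 10^-4)²/(1.4 × 10^-5) = 2.31 × 10^-2 M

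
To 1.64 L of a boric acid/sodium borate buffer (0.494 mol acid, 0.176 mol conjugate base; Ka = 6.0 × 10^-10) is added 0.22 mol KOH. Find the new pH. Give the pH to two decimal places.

pH = 9.38

OH- converts B(OH)3 to B(OH)4-: B(OH)3 → 0.274 mol, B(OH)4- → 0.396 mol.
pKa = −log(6.0 × 10^-10) = 9.222
pH = pKa + log(n_B(OH)4-/n_B(OH)3) = 9.222 + log(0.396/0.274) = 9.222 + (+0.160)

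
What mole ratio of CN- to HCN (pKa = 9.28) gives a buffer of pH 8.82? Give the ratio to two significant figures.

pH = pKa + log(r) ⇒ log(r) = 8.82 − 9.28 = -0.46
r = [CN-]/[HCN] = 10^(-0.46) = 0.347

ratio = 0.35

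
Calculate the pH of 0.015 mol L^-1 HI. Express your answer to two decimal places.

HI is a strong acid and dissociates completely, so [H+] = 0.015 M.
pH = -log(0.015) = 1.82

pH = 1.82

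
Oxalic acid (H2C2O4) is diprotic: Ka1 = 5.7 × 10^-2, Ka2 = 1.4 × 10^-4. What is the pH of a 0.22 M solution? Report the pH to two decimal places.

pH = 1.06

Ka1 ≫ Ka2, so treat the first dissociation as the only significant source of H+.
Ka1 = x²/(0.22 − x) = 5.7 × 10^-2
Solving the quadratic: x = (−Ka1 + √(Ka1² + 4·Ka1·C₀))/2 = 8.71 × 10^-2 M
pH = −log(8.71 × 10^-2) = 1.06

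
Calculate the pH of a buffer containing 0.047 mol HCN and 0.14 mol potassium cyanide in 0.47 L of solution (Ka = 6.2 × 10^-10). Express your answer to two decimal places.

pH = 9.68

pKa = −log(6.2 × 10^-10) = 9.208
pH = pKa + log([A⁻]/[HA]) = 9.208 + log(0.14/0.047)
pH = 9.208 + (+0.474) = 9.68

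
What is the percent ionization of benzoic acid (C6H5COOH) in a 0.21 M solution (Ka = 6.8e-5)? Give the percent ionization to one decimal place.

1.8%

C6H5COOH ⇌ C6H5COO- + H+; let x = [H+] at equilibrium.
x ≈ √(Ka·C₀) = √(6.8 × 10^-5 × 0.21) = 3.78 × 10^-3 M
Fraction ionized = 3.78 × 10^-3 / 0.21 = 0.0180 → 1.8%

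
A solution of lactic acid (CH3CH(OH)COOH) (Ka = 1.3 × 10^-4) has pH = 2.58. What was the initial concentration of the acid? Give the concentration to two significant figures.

[H+] = 10^(-2.58) = 2.63 × 10^-3 M = x
Ka = x²/(C₀ − x) ⇒ C₀ = x + x²/Ka
C₀ = 2.63 × 10^-3 + (2.63 × 10^-3)²/(1.3 × 10^-4) = 5.58 × 10^-2 M

C₀ = 5.6 × 10^-2 M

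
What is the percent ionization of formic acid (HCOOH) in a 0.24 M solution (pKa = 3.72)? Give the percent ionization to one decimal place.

HCOOH ⇌ HCOO- + H+; let x = [H+] at equilibrium.
Ka = 10^(−3.72) = 1.91 × 10^-4
x ≈ √(Ka·C₀) = √(1.91 × 10^-4 × 0.24) = 6.77 × 10^-3 M
Fraction ionized = 6.77 × 10^-3 / 0.24 = 0.0282 → 2.8%

2.8%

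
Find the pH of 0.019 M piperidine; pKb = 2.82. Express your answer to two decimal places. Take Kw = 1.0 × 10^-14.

pH = 11.67

C5H10NH + H2O ⇌ C5H10NH2+ + OH-
Kb = 10^(−2.82) = 1.51 × 10^-3
From the ICE table, Kb = [OH-]²/(0.019 − [OH-]) = 1.51 × 10^-3.
The 5% rule fails; solving [OH-]² + Kb·[OH-] − Kb·C₀ = 0 exactly:
[OH-] = [−0.00151 + √(0.00151² + 0.000115)]/2 = 4.65 × 10^-3 M
pOH = 2.33, so pH = 14.00 − pOH = 11.67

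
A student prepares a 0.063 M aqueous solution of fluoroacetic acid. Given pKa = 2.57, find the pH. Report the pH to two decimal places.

FCH2COOH ⇌ FCH2COO- + H+
Ka = 10^(−2.57) = 2.69 × 10^-3
Ka = [H+]²/(0.063 − [H+]) = 2.69 × 10^-3
[H+] is not negligible relative to C₀; solve [H+]² + 0.00269·[H+] − 0.000169 = 0.
[H+] = (−Ka + √(Ka² + 4·Ka·C₀))/2 = 1.17 × 10^-2 M
pH = −log(1.17 × 10^-2) = 1.93

pH = 1.93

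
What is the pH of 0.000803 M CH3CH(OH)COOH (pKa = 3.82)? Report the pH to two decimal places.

CH3CH(OH)COOH ⇌ CH3CH(OH)COO- + H+
Ka = 10^(−3.82) = 1.51 × 10^-4
From the ICE table, Ka = x²/(0.000803 − x) = 1.51 × 10^-4.
x is not negligible relative to C₀; solve x² + 0.000151·x − 1.21e-07 = 0.
x = (−Ka + √(Ka² + 4·Ka·C₀))/2 = 2.81 × 10^-4 M
pH = −log[H+] = −log(2.81 × 10^-4) = 3.55

pH = 3.55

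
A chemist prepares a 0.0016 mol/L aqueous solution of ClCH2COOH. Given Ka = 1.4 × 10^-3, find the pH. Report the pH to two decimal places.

ClCH2COOH ⇌ ClCH2COO- + H+
Ka = [H+]²/(0.0016 − [H+]) = 1.4 × 10^-3
The 5% rule fails; solving [H+]² + Ka·[H+] − Ka·C₀ = 0 exactly:
[H+] = [−0.0014 + √(0.0014² + 8.96e-06)]/2 = 9.52 × 10^-4 M
pH = −log(9.52 × 10^-4) = 3.02

pH = 3.02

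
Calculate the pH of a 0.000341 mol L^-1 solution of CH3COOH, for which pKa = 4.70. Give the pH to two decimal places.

pH = 4.14

CH3COOH ⇌ CH3COO- + H+
Ka = 10^(−4.70) = 2.00 × 10^-5
From the ICE table, Ka = [H+]²/(0.000341 − [H+]) = 2.00 × 10^-5.
The 5% rule fails; solving [H+]² + Ka·[H+] − Ka·C₀ = 0 exactly:
[H+] = (−Ka + √(Ka² + 4·Ka·C₀))/2 = 7.32 × 10^-5 M
pH = −log(7.32 × 10^-5) = 4.14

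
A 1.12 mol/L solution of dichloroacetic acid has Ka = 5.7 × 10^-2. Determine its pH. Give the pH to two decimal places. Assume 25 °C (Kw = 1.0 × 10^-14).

Cl2CHCOOH ⇌ Cl2CHCOO- + H+
From the ICE table, Ka = x²/(1.12 − x) = 5.7 × 10^-2.
x is not negligible relative to C₀; solve x² + 0.057·x − 0.0638 = 0.
x = (−Ka + √(Ka² + 4·Ka·C₀))/2 = 2.26 × 10^-1 M
pH = −log(2.26 × 10^-1) = 0.65

pH = 0.65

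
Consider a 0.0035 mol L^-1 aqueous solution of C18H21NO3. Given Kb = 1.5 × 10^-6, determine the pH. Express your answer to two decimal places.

C18H21NO3 + H2O ⇌ C18H22NO3+ + OH-
From the ICE table, Kb = [OH-]²/(0.0035 − [OH-]) = 1.5 × 10^-6.
Since Kb ≪ C₀, [OH-] ≈ √(Kb·C₀) = 7.25 × 10^-5 M.
pOH = −log(7.25 × 10^-5) = 4.14; pH = 14.00 − 4.14 = 9.86

pH = 9.86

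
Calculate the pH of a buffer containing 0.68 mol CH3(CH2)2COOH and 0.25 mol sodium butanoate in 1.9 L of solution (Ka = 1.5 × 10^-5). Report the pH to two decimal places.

pH = 4.39

pKa = −log(1.5 × 10^-5) = 4.824
Henderson–Hasselbalch: pH = pKa + log([CH3(CH2)2COO-]/[CH3(CH2)2COOH]) = 4.824 + log(0.25/0.68)
pH = 4.824 + (-0.435) = 4.39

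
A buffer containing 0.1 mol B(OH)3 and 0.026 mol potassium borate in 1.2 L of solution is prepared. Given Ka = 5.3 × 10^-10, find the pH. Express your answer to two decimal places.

pH = 8.69

pKa = −log(5.3 × 10^-10) = 9.276
Using pH = pKa + log([base]/[acid]) with [base]/[acid] = 0.026/0.1:
pH = 9.276 + (-0.585) = 8.69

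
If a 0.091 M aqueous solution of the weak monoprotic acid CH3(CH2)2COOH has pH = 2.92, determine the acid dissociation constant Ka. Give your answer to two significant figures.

[H+] = 10^(-2.92) = 1.20 × 10^-3 M
At equilibrium [HA] = 0.091 − 1.20 × 10^-3 = 8.98 × 10^-2 M
Ka = [H+][A-]/[HA] = (1.20 × 10^-3)² / 8.98 × 10^-2 = 1.6 × 10^-5

Ka = 1.6 × 10^-5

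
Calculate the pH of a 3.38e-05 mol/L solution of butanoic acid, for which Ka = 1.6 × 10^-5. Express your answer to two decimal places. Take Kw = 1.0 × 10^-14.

CH3(CH2)2COOH ⇌ CH3(CH2)2COO- + H+
From the ICE table, Ka = x²/(3.38e-05 − x) = 1.6 × 10^-5.
x is not negligible relative to C₀; solve x² + 1.6e-05·x − 5.41e-10 = 0.
x = [−1.6e-05 + √(1.6e-05² + 2.16e-09)]/2 = 1.66 × 10^-5 M
pH = −log[H+] = −log(1.66 × 10^-5) = 4.78

pH = 4.78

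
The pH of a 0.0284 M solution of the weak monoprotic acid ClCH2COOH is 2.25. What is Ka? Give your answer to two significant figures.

Ka = 1.4 × 10^-3

[H+] = 10^(-2.25) = 5.62 × 10^-3 M
At equilibrium [HA] = 0.0284 − 5.62 × 10^-3 = 2.28 × 10^-2 M
Ka = [H+][A-]/[HA] = (5.62 × 10^-3)² / 2.28 × 10^-2 = 1.4 × 10^-3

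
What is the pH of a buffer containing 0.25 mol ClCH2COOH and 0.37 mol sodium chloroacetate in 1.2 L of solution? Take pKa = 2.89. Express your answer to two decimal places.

pH = 3.06

Henderson–Hasselbalch: pH = pKa + log([ClCH2COO-]/[ClCH2COOH]) = 2.89 + log(0.37/0.25)
pH = 2.89 + (+0.170) = 3.06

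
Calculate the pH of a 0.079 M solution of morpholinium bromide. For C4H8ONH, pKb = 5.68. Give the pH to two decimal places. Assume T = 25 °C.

pH = 4.71

C4H8ONH2+ is the conjugate acid of the weak base C4H8ONH.
Kb = 10^(−5.68) = 2.09 × 10^-6
Ka = Kw/Kb = 1.0×10^-14 / 2.09 × 10^-6 = 4.78 × 10^-9
Ka = [H+]²/(0.079 − [H+]) = 4.78 × 10^-9
Neglecting [H+] in the denominator: [H+] = √(4.78 × 10^-9 × 0.079) = 1.94 × 10^-5 M
Check: 0.025% ionized — well under 5%, approximation valid.
pH = −log[H+] = −log(1.94 × 10^-5) = 4.71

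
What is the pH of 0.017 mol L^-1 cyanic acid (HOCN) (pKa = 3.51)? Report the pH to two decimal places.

HOCN ⇌ OCN- + H+
Ka = 10^(−3.51) = 3.09 × 10^-4
From the ICE table, Ka = x²/(0.017 − x) = 3.09 × 10^-4.
The 5% rule fails; solving x² + Ka·x − Ka·C₀ = 0 exactly:
x = (−Ka + √(Ka² + 4·Ka·C₀))/2 = 2.14 × 10^-3 M
pH = −log[H+] = −log(2.14 × 10^-3) = 2.67

pH = 2.67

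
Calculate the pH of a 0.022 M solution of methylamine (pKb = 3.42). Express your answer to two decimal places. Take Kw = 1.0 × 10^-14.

CH3NH2 + H2O ⇌ CH3NH3+ + OH-
Kb = 10^(−3.42) = 3.80 × 10^-4
From the ICE table, Kb = x²/(0.022 − x) = 3.80 × 10^-4.
x is not negligible relative to C₀; solve x² + 0.00038·x − 8.36e-06 = 0.
x = (−Kb + √(Kb² + 4·Kb·C₀))/2 = 2.71 × 10^-3 M
pOH = −log(2.71 × 10^-3) = 2.57; pH = 14.00 − 2.57 = 11.43

pH = 11.43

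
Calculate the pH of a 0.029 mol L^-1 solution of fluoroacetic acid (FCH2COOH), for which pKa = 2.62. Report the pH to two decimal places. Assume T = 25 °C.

FCH2COOH ⇌ FCH2COO- + H+
Ka = 10^(−2.62) = 2.40 × 10^-3
Let x = [H+] at equilibrium. Ka = x²/(0.029 − x).
The 5% rule fails; solving x² + Ka·x − Ka·C₀ = 0 exactly:
x = [−0.0024 + √(0.0024² + 0.000278)]/2 = 7.23 × 10^-3 M
pH = −log(7.23 × 10^-3) = 2.14

pH = 2.14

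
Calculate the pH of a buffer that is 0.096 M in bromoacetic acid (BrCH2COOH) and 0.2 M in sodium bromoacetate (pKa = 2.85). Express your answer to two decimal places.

pH = 3.17

pH = pKa + log([A⁻]/[HA]) = 2.85 + log(0.2/0.096)
pH = 2.85 + (+0.319) = 3.17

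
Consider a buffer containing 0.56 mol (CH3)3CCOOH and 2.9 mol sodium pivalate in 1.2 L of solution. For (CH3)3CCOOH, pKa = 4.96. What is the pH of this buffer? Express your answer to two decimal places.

Henderson–Hasselbalch: pH = pKa + log([(CH3)3CCOO-]/[(CH3)3CCOOH]) = 4.96 + log(2.9/0.56)
pH = 4.96 + (+0.714) = 5.67

pH = 5.67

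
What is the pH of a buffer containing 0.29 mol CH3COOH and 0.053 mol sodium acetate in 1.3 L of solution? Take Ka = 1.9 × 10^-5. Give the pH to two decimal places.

pH = 3.98

pKa = −log(1.9 × 10^-5) = 4.721
Henderson–Hasselbalch: pH = pKa + log([CH3COO-]/[CH3COOH]) = 4.721 + log(0.053/0.29)
pH = 4.721 + (-0.738) = 3.98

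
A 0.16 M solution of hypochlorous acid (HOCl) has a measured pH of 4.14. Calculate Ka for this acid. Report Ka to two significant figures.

[H+] = 10^(-4.14) = 7.24 × 10^-5 M
At equilibrium [HA] = 0.16 − 7.24 × 10^-5 = 1.60 × 10^-1 M
Ka = [H+][A-]/[HA] = (7.24 × 10^-5)² / 1.60 × 10^-1 = 3.3 × 10^-8

Ka = 3.3 × 10^-8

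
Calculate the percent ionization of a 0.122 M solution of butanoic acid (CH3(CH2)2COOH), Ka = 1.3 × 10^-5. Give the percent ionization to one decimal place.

CH3(CH2)2COOH ⇌ CH3(CH2)2COO- + H+; let x = [H+] at equilibrium.
x ≈ √(Ka·C₀) = √(1.3 × 10^-5 × 0.122) = 1.26 × 10^-3 M
% ionization = x/C₀ × 100% = 1.26 × 10^-3/0.122 × 100% = 1.0%

1.0%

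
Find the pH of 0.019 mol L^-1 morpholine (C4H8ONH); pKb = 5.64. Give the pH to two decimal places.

pH = 10.32

C4H8ONH + H2O ⇌ C4H8ONH2+ + OH-
Kb = 10^(−5.64) = 2.29 × 10^-6
Kb = x²/(0.019 − x) = 2.29 × 10^-6
Assume x ≪ 0.019: x ≈ √(2.29 × 10^-6 × 0.019) = 2.09 × 10^-4 M
(x/C₀ = 1.1% < 5%, so the approximation holds.)
pOH = −log(2.09 × 10^-4) = 3.68; pH = 14.00 − 3.68 = 10.32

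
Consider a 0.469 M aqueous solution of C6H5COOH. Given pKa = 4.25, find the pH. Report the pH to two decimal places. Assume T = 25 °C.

C6H5COOH ⇌ C6H5COO- + H+
Ka = 10^(−4.25) = 5.62 × 10^-5
Ka = x²/(0.469 − x) = 5.62 × 10^-5
Neglecting x in the denominator: x = √(5.62 × 10^-5 × 0.469) = 5.13 × 10^-3 M
(x/C₀ = 1.1% < 5%, so the approximation holds.)
pH = −log[H+] = −log(5.13 × 10^-3) = 2.29

pH = 2.29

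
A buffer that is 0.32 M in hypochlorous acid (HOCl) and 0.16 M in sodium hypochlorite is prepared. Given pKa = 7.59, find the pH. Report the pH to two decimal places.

Using pH = pKa + log([base]/[acid]) with [base]/[acid] = 0.16/0.32:
pH = 7.59 + (-0.301) = 7.29

pH = 7.29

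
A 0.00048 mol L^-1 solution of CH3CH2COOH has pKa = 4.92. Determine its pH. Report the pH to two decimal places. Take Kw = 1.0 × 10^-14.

CH3CH2COOH ⇌ CH3CH2COO- + H+
Ka = 10^(−4.92) = 1.20 × 10^-5
From the ICE table, Ka = [H+]²/(0.00048 − [H+]) = 1.20 × 10^-5.
Here C₀/Ka ≈ 40, so the small-[H+] approximation fails. Use the quadratic:
[H+] = [−1.2e-05 + √(1.2e-05² + 2.3e-08)]/2 = 7.01 × 10^-5 M
pH = −log[H+] = −log(7.01 × 10^-5) = 4.15

pH = 4.15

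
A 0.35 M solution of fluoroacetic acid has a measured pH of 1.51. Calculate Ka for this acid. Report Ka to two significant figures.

[H+] = 10^(-1.51) = 3.09 × 10^-2 M
At equilibrium [HA] = 0.35 − 3.09 × 10^-2 = 3.19 × 10^-1 M
Ka = [H+][A-]/[HA] = (3.09 × 10^-2)² / 3.19 × 10^-1 = 3.0 × 10^-3

Ka = 3.0 × 10^-3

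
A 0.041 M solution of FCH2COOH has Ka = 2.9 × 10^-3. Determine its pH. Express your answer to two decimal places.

FCH2COOH ⇌ FCH2COO- + H+
Ka = x²/(0.041 − x) = 2.9 × 10^-3
Here C₀/Ka ≈ 14.1, so the small-x approximation fails. Use the quadratic:
x = [−0.0029 + √(0.0029² + 0.000476)]/2 = 9.55 × 10^-3 M
pH = −log(9.55 × 10^-3) = 2.02

pH = 2.02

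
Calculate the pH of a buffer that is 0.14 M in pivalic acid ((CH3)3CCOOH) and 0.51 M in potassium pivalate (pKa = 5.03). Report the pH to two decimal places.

Henderson–Hasselbalch: pH = pKa + log([(CH3)3CCOO-]/[(CH3)3CCOOH]) = 5.03 + log(0.51/0.14)
pH = 5.03 + (+0.561) = 5.59

pH = 5.59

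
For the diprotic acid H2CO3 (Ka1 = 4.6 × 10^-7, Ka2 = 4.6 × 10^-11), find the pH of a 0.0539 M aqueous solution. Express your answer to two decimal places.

pH = 3.80

Since Ka1 ≫ Ka2, the first ionization dominates [H+].
Ka1 = x²/(0.0539 − x) = 4.6 × 10^-7
x ≈ √(4.6 × 10^-7 × 0.0539) = 1.57 × 10^-4 M
pH = −log(1.57 × 10^-4) = 3.80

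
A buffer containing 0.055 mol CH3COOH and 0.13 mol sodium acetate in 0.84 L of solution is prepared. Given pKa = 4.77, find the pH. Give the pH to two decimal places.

pH = 5.14

pH = pKa + log([A⁻]/[HA]) = 4.77 + log(0.13/0.055)
pH = 4.77 + (+0.374) = 5.14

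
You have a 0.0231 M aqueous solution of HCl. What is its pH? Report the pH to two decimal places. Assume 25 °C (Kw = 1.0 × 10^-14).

HCl is a strong acid and dissociates completely, so [H+] = 0.0231 M.
pH = -log(0.0231) = 1.64

pH = 1.64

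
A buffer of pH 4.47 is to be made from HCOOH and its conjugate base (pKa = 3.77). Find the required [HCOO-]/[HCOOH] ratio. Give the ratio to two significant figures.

pH = pKa + log(r) ⇒ log(r) = 4.47 − 3.77 = +0.70
r = [HCOO-]/[HCOOH] = 10^(+0.70) = 5.01

ratio = 5.0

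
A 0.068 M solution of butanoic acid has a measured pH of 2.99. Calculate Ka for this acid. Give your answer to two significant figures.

[H+] = 10^(-2.99) = 1.02 × 10^-3 M
At equilibrium [HA] = 0.068 − 1.02 × 10^-3 = 6.70 × 10^-2 M
Ka = [H+][A-]/[HA] = (1.02 × 10^-3)² / 6.70 × 10^-2 = 1.6 × 10^-5

Ka = 1.6 × 10^-5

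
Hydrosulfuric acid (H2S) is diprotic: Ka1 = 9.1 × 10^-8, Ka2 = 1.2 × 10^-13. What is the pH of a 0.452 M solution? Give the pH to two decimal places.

Ka1 ≫ Ka2, so treat the first dissociation as the only significant source of H+.
Ka1 = x²/(0.452 − x) = 9.1 × 10^-8
x ≈ √(9.1 × 10^-8 × 0.452) = 2.03 × 10^-4 M
pH = −log(2.03 × 10^-4) = 3.69

pH = 3.69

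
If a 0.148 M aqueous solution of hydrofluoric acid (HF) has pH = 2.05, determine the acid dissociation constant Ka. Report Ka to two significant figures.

Ka = 5.7 × 10^-4

[H+] = 10^(-2.05) = 8.91 × 10^-3 M
At equilibrium [HA] = 0.148 − 8.91 × 10^-3 = 1.39 × 10^-1 M
Ka = [H+][A-]/[HA] = (8.91 × 10^-3)² / 1.39 × 10^-1 = 5.7 × 10^-4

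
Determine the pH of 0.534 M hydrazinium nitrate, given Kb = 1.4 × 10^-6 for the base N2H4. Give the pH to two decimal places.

pH = 4.21

N2H5+ is the conjugate acid of the weak base N2H4.
Ka = Kw/Kb = 1.0×10^-14 / 1.4 × 10^-6 = 7.14 × 10^-9
From the ICE table, Ka = [H+]²/(0.534 − [H+]) = 7.14 × 10^-9.
Since Ka ≪ C₀, [H+] ≈ √(Ka·C₀) = 6.17 × 10^-5 M.
Check: 0.012% ionized — well under 5%, approximation valid.
pH = −log(6.17 × 10^-5) = 4.21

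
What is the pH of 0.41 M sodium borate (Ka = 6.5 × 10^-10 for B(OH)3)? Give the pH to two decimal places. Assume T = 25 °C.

pH = 11.40

B(OH)4- is the conjugate base of the weak acid B(OH)3.
Kb = Kw/Ka = 1.0×10^-14 / 6.5 × 10^-10 = 1.54 × 10^-5
Kb = [OH-]²/(0.41 − [OH-]) = 1.54 × 10^-5
Assume [OH-] ≪ 0.41: [OH-] ≈ √(1.54 × 10^-5 × 0.41) = 2.51 × 10^-3 M
pOH = −log(2.51 × 10^-3) = 2.60; pH = 14.00 − 2.60 = 11.40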